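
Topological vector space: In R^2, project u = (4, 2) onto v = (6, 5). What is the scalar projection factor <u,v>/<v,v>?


Computing <u,v> = 4*6 + 2*5 = 34
Computing <v,v> = 6^2 + 5^2 = 61
Projection coefficient = 34/61 = 0.5574

0.5574


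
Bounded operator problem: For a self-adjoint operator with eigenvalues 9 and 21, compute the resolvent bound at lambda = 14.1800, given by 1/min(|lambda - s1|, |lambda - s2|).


dist(14.1800, {9, 21}) = min(|14.1800 - 9|, |14.1800 - 21|)
= min(5.1800, 6.8200) = 5.1800
Resolvent bound = 1/5.1800 = 0.1931

0.1931


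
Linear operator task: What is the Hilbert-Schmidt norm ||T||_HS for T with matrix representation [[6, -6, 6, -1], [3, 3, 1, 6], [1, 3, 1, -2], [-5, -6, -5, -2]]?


The Hilbert-Schmidt norm is sqrt(sum of squares of all entries).
Sum of squares = 6^2 + (-6)^2 + 6^2 + (-1)^2 + 3^2 + 3^2 + 1^2 + 6^2 + 1^2 + 3^2 + 1^2 + (-2)^2 + (-5)^2 + (-6)^2 + (-5)^2 + (-2)^2
= 36 + 36 + 36 + 1 + 9 + 9 + 1 + 36 + 1 + 9 + 1 + 4 + 25 + 36 + 25 + 4 = 269
||T||_HS = sqrt(269) = 16.4012

16.4012


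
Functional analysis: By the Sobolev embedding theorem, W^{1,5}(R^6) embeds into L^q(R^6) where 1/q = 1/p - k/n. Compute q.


Using the Sobolev embedding formula: 1/q = 1/p - k/n
1/q = 1/5 - 1/6 = 1/30
q = 1/(1/30) = 30

30.0000


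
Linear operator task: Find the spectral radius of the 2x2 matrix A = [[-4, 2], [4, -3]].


For a 2x2 matrix, eigenvalues satisfy lambda^2 - (trace)*lambda + det = 0
trace = -4 + -3 = -7
det = -4*-3 - 2*4 = 4
discriminant = (-7)^2 - 4*(4) = 33
spectral radius = max |eigenvalue| = 6.3723

6.3723


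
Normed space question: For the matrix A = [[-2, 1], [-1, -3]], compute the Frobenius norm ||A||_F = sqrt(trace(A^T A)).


||A||_F^2 = sum a_ij^2
= (-2)^2 + 1^2 + (-1)^2 + (-3)^2
= 4 + 1 + 1 + 9 = 15
||A||_F = sqrt(15) = 3.8730

3.8730


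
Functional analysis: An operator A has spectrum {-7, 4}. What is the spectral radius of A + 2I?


Spectrum of A + 2I = {-5, 6}
Spectral radius = max |lambda| over the shifted spectrum
= max(5, 6) = 6

6


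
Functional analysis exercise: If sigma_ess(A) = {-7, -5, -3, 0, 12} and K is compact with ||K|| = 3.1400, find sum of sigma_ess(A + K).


By Weyl's theorem, the essential spectrum is invariant under compact perturbations.
sigma_ess(A + K) = sigma_ess(A) = {-7, -5, -3, 0, 12}
Sum = -7 + -5 + -3 + 0 + 12 = -3

-3


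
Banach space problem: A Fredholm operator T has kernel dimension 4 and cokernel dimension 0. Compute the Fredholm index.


The Fredholm index is defined as ind(T) = dim(ker T) - dim(coker T)
= 4 - 0
= 4

4


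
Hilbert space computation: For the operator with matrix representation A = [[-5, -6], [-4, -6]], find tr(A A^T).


trace(A * A^T) = sum of squares of all entries
= (-5)^2 + (-6)^2 + (-4)^2 + (-6)^2
= 25 + 36 + 16 + 36
= 113

113


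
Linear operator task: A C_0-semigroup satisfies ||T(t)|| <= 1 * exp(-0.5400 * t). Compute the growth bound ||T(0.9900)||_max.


||T(0.9900)|| <= 1 * exp(-0.5400 * 0.9900)
= 1 * exp(-0.5346)
= 1 * 0.5859
= 0.5859

0.5859


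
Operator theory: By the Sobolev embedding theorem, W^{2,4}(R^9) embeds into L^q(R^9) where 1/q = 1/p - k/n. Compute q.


Using the Sobolev embedding formula: 1/q = 1/p - k/n
1/q = 1/4 - 2/9 = 1/36
q = 1/(1/36) = 36

36.0000


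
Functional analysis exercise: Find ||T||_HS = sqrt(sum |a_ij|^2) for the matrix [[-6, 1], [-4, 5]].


The Hilbert-Schmidt norm is sqrt(sum of squares of all entries).
Sum of squares = (-6)^2 + 1^2 + (-4)^2 + 5^2
= 36 + 1 + 16 + 25 = 78
||T||_HS = sqrt(78) = 8.8318

8.8318


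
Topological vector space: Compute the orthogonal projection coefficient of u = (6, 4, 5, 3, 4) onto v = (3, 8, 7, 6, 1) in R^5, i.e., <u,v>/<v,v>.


Computing <u,v> = 6*3 + 4*8 + 5*7 + 3*6 + 4*1 = 107
Computing <v,v> = 3^2 + 8^2 + 7^2 + 6^2 + 1^2 = 159
Projection coefficient = 107/159 = 0.6730

0.6730


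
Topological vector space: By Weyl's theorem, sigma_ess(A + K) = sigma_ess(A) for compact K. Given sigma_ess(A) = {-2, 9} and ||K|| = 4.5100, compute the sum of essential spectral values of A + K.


By Weyl's theorem, the essential spectrum is invariant under compact perturbations.
sigma_ess(A + K) = sigma_ess(A) = {-2, 9}
Sum = -2 + 9 = 7

7


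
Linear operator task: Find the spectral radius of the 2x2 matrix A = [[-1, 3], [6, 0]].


For a 2x2 matrix, eigenvalues satisfy lambda^2 - (trace)*lambda + det = 0
trace = -1 + 0 = -1
det = -1*0 - 3*6 = -18
discriminant = (-1)^2 - 4*(-18) = 73
spectral radius = max |eigenvalue| = 4.7720

4.7720


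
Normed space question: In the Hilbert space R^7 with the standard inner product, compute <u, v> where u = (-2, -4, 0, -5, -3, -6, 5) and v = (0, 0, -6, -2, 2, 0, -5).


Computing the standard inner product <u, v> = sum u_i * v_i
= -2*0 + -4*0 + 0*-6 + -5*-2 + -3*2 + -6*0 + 5*-5
= 0 + 0 + 0 + 10 + -6 + 0 + -25
= -21

-21


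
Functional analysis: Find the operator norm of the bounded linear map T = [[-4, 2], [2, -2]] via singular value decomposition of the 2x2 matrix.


A^T A = [[20, -12], [-12, 8]]
trace(A^T A) = 28, det(A^T A) = 16
discriminant = 28^2 - 4*16 = 720
Largest eigenvalue of A^T A = (trace + sqrt(disc))/2 = 27.4164
||T|| = sqrt(27.4164) = 5.2361

5.2361


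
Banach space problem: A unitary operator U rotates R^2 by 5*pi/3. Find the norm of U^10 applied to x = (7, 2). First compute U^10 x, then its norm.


U is a rotation by theta = 5*pi/3
U^10 = rotation by 10*theta = 50*pi/3 = 2*pi/3 (mod 2*pi)
cos(2*pi/3) = -0.5000, sin(2*pi/3) = 0.8660
U^10 x = (-0.5000 * 7 - 0.8660 * 2, 0.8660 * 7 + -0.5000 * 2)
= (-5.2321, 5.0622)
||U^10 x|| = sqrt((-5.2321)^2 + 5.0622^2) = sqrt(53.0000) = 7.2801

7.2801


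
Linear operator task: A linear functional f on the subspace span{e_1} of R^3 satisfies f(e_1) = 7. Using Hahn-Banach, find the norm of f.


The norm of f is given by ||f|| = sup_{||x||=1} |f(x)|.
On span{e_1}, ||e_1|| = 1, so ||f|| = |f(e_1)| / ||e_1||
= |7| / 1 = 7.0000

7.0000


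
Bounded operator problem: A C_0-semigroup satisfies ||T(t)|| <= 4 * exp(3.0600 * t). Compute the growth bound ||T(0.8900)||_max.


||T(0.8900)|| <= 4 * exp(3.0600 * 0.8900)
= 4 * exp(2.7234)
= 4 * 15.2320
= 60.9281

60.9281


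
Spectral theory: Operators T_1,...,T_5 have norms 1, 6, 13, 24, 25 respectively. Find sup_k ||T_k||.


By the Uniform Boundedness Principle, the supremum of norms is finite.
sup_k ||T_k|| = max(1, 6, 13, 24, 25) = 25

25


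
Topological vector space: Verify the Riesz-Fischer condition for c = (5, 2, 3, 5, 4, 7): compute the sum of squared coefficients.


sum |c_n|^2 = 5^2 + 2^2 + 3^2 + 5^2 + 4^2 + 7^2
= 25 + 4 + 9 + 25 + 16 + 49
= 128

128


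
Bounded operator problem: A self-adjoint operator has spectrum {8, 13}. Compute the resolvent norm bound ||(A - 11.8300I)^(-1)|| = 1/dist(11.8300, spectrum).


dist(11.8300, {8, 13}) = min(|11.8300 - 8|, |11.8300 - 13|)
= min(3.8300, 1.1700) = 1.1700
Resolvent bound = 1/1.1700 = 0.8547

0.8547


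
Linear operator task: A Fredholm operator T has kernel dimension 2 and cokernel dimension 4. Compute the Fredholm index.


The Fredholm index is defined as ind(T) = dim(ker T) - dim(coker T)
= 2 - 4
= -2

-2


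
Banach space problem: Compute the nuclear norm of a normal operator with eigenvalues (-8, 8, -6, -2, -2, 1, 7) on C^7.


For a normal operator, singular values equal |eigenvalues|.
Trace norm = sum |lambda_i| = 8 + 8 + 6 + 2 + 2 + 1 + 7
= 34

34


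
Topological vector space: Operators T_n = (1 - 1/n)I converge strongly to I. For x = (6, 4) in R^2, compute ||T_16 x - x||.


T_16 x - x = (1 - 1/16)x - x = -x/16
||x|| = sqrt(52) = 7.2111
||T_16 x - x|| = ||x||/16 = 7.2111/16 = 0.4507

0.4507


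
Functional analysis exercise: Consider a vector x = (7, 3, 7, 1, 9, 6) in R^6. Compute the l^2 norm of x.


The l^2 norm = (sum |x_i|^2)^(1/2)
Sum of 2th powers = 49 + 9 + 49 + 1 + 81 + 36 = 225
||x||_2 = (225)^(1/2) = 15.0000

15.0000


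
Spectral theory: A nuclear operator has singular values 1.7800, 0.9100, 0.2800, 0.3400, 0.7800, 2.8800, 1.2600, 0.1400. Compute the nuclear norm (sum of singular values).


The nuclear norm is the sum of all singular values.
||T||_1 = 1.7800 + 0.9100 + 0.2800 + 0.3400 + 0.7800 + 2.8800 + 1.2600 + 0.1400
= 8.3700

8.3700


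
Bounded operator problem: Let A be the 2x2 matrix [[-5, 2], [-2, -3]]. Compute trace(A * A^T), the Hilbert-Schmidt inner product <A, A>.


trace(A * A^T) = sum of squares of all entries
= (-5)^2 + 2^2 + (-2)^2 + (-3)^2
= 25 + 4 + 4 + 9
= 42

42


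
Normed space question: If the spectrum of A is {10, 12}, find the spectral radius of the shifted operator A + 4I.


Spectrum of A + 4I = {14, 16}
Spectral radius = max |lambda| over the shifted spectrum
= max(14, 16) = 16

16


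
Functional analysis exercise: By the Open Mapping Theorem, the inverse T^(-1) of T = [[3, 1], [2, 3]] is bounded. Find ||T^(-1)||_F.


det(T) = 3*3 - 1*2 = 7
T^(-1) = (1/7) * [[3, -1], [-2, 3]] = [[0.4286, -0.1429], [-0.2857, 0.4286]]
||T^(-1)||_F^2 = 0.4286^2 + (-0.1429)^2 + (-0.2857)^2 + 0.4286^2 = 0.4694
||T^(-1)||_F = sqrt(0.4694) = 0.6851

0.6851


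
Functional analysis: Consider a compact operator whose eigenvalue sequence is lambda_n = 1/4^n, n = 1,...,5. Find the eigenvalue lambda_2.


The eigenvalue formula gives lambda_2 = 1/4^2
= 1/16
= 0.0625

0.0625


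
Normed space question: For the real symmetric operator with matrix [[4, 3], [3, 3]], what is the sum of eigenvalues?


For a self-adjoint (symmetric) matrix, the eigenvalues are real.
The sum of eigenvalues equals the trace of the matrix.
trace = 4 + 3 = 7

7


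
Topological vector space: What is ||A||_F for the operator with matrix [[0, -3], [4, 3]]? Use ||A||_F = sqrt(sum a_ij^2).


||A||_F^2 = sum a_ij^2
= 0^2 + (-3)^2 + 4^2 + 3^2
= 0 + 9 + 16 + 9 = 34
||A||_F = sqrt(34) = 5.8310

5.8310


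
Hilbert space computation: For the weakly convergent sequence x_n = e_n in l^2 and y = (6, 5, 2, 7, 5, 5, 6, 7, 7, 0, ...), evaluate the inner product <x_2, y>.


x_2 = e_2 is the standard basis vector with 1 in position 2.
<x_2, y> = y_2 = 5
As n -> infinity, <x_n, y> -> 0, confirming weak convergence of (x_n) to 0.

5


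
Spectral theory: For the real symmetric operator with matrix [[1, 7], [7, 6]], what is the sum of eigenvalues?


For a self-adjoint (symmetric) matrix, the eigenvalues are real.
The sum of eigenvalues equals the trace of the matrix.
trace = 1 + 6 = 7

7


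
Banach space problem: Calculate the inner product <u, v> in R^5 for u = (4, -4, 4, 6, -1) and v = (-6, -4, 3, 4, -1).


Computing the standard inner product <u, v> = sum u_i * v_i
= 4*-6 + -4*-4 + 4*3 + 6*4 + -1*-1
= -24 + 16 + 12 + 24 + 1
= 29

29


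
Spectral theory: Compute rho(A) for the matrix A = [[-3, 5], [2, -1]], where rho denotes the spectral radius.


For a 2x2 matrix, eigenvalues satisfy lambda^2 - (trace)*lambda + det = 0
trace = -3 + -1 = -4
det = -3*-1 - 5*2 = -7
discriminant = (-4)^2 - 4*(-7) = 44
spectral radius = max |eigenvalue| = 5.3166

5.3166


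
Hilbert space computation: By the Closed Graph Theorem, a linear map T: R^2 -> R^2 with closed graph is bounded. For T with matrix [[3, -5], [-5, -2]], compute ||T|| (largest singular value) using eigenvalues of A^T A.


A^T A = [[34, -5], [-5, 29]]
trace(A^T A) = 63, det(A^T A) = 961
discriminant = 63^2 - 4*961 = 125
Largest eigenvalue of A^T A = (trace + sqrt(disc))/2 = 37.0902
||T|| = sqrt(37.0902) = 6.0902

6.0902


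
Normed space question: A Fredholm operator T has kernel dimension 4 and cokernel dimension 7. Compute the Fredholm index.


The Fredholm index is defined as ind(T) = dim(ker T) - dim(coker T)
= 4 - 7
= -3

-3


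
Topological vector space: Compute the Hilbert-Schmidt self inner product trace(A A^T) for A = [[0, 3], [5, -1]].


trace(A * A^T) = sum of squares of all entries
= 0^2 + 3^2 + 5^2 + (-1)^2
= 0 + 9 + 25 + 1
= 35

35


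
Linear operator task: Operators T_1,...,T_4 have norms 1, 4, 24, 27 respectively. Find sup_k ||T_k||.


By the Uniform Boundedness Principle, the supremum of norms is finite.
sup_k ||T_k|| = max(1, 4, 24, 27) = 27

27


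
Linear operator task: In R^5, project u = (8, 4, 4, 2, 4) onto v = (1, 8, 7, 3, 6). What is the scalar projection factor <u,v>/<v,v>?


Computing <u,v> = 8*1 + 4*8 + 4*7 + 2*3 + 4*6 = 98
Computing <v,v> = 1^2 + 8^2 + 7^2 + 3^2 + 6^2 = 159
Projection coefficient = 98/159 = 0.6164

0.6164


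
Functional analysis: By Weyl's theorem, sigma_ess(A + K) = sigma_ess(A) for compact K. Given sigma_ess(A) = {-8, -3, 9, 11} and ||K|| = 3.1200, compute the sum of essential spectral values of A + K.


By Weyl's theorem, the essential spectrum is invariant under compact perturbations.
sigma_ess(A + K) = sigma_ess(A) = {-8, -3, 9, 11}
Sum = -8 + -3 + 9 + 11 = 9

9


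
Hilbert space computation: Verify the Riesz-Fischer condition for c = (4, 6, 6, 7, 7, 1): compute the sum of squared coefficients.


sum |c_n|^2 = 4^2 + 6^2 + 6^2 + 7^2 + 7^2 + 1^2
= 16 + 36 + 36 + 49 + 49 + 1
= 187

187


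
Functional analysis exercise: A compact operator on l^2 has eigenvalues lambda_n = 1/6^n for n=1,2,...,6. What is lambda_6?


The eigenvalue formula gives lambda_6 = 1/6^6
= 1/46656
= 2.1433e-05

2.1433e-05


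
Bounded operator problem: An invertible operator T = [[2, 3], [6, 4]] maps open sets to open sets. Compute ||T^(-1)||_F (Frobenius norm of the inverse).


det(T) = 2*4 - 3*6 = -10
T^(-1) = (1/-10) * [[4, -3], [-6, 2]] = [[-0.4000, 0.3000], [0.6000, -0.2000]]
||T^(-1)||_F^2 = (-0.4000)^2 + 0.3000^2 + 0.6000^2 + (-0.2000)^2 = 0.6500
||T^(-1)||_F = sqrt(0.6500) = 0.8062

0.8062


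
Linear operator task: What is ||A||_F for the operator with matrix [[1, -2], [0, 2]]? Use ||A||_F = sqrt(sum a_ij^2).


||A||_F^2 = sum a_ij^2
= 1^2 + (-2)^2 + 0^2 + 2^2
= 1 + 4 + 0 + 4 = 9
||A||_F = sqrt(9) = 3.0000

3.0000


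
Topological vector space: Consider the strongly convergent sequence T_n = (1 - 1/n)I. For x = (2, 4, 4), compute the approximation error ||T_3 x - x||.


T_3 x - x = (1 - 1/3)x - x = -x/3
||x|| = sqrt(36) = 6.0000
||T_3 x - x|| = ||x||/3 = 6.0000/3 = 2.0000

2.0000


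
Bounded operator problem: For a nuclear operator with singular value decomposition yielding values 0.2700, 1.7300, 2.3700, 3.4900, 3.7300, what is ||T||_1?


The nuclear norm is the sum of all singular values.
||T||_1 = 0.2700 + 1.7300 + 2.3700 + 3.4900 + 3.7300
= 11.5900

11.5900


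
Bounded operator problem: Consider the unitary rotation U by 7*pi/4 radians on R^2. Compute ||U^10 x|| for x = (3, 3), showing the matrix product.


U is a rotation by theta = 7*pi/4
U^10 = rotation by 10*theta = 70*pi/4 = 6*pi/4 (mod 2*pi)
cos(6*pi/4) = 0.0000, sin(6*pi/4) = -1.0000
U^10 x = (0.0000 * 3 - -1.0000 * 3, -1.0000 * 3 + 0.0000 * 3)
= (3.0000, -3.0000)
||U^10 x|| = sqrt(3.0000^2 + (-3.0000)^2) = sqrt(18.0000) = 4.2426

4.2426


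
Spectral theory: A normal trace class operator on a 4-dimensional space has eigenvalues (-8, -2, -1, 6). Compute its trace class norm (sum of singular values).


For a normal operator, singular values equal |eigenvalues|.
Trace norm = sum |lambda_i| = 8 + 2 + 1 + 6
= 17

17


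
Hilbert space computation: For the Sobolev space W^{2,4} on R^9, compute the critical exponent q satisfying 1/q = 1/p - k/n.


Using the Sobolev embedding formula: 1/q = 1/p - k/n
1/q = 1/4 - 2/9 = 1/36
q = 1/(1/36) = 36

36.0000


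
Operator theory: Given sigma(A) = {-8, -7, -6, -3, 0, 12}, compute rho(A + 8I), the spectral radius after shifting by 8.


Spectrum of A + 8I = {0, 1, 2, 5, 8, 20}
Spectral radius = max |lambda| over the shifted spectrum
= max(0, 1, 2, 5, 8, 20) = 20

20


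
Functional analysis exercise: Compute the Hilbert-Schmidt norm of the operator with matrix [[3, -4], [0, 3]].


The Hilbert-Schmidt norm is sqrt(sum of squares of all entries).
Sum of squares = 3^2 + (-4)^2 + 0^2 + 3^2
= 9 + 16 + 0 + 9 = 34
||T||_HS = sqrt(34) = 5.8310

5.8310


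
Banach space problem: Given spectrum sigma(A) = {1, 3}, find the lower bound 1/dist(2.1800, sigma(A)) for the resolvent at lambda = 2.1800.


dist(2.1800, {1, 3}) = min(|2.1800 - 1|, |2.1800 - 3|)
= min(1.1800, 0.8200) = 0.8200
Resolvent bound = 1/0.8200 = 1.2195

1.2195


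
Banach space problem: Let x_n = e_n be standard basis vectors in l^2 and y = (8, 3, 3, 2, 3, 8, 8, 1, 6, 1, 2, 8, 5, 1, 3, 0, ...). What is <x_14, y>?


x_14 = e_14 is the standard basis vector with 1 in position 14.
<x_14, y> = y_14 = 1
As n -> infinity, <x_n, y> -> 0, confirming weak convergence of (x_n) to 0.

1


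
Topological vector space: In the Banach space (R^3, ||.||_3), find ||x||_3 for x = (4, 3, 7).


The l^3 norm = (sum |x_i|^3)^(1/3)
Sum of 3th powers = 64 + 27 + 343 = 434
||x||_3 = (434)^(1/3) = 7.5712

7.5712


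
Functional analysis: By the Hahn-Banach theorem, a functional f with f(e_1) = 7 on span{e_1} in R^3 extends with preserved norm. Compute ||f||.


The norm of f is given by ||f|| = sup_{||x||=1} |f(x)|.
On span{e_1}, ||e_1|| = 1, so ||f|| = |f(e_1)| / ||e_1||
= |7| / 1 = 7.0000

7.0000


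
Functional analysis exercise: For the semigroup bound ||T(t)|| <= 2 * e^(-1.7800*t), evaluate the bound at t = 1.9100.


||T(1.9100)|| <= 2 * exp(-1.7800 * 1.9100)
= 2 * exp(-3.3998)
= 2 * 0.0334
= 0.0668

0.0668


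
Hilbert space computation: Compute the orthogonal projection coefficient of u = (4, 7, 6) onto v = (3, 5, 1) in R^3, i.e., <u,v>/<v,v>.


Computing <u,v> = 4*3 + 7*5 + 6*1 = 53
Computing <v,v> = 3^2 + 5^2 + 1^2 = 35
Projection coefficient = 53/35 = 1.5143

1.5143


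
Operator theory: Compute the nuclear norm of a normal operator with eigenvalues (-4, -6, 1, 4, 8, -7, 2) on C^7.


For a normal operator, singular values equal |eigenvalues|.
Trace norm = sum |lambda_i| = 4 + 6 + 1 + 4 + 8 + 7 + 2
= 32

32


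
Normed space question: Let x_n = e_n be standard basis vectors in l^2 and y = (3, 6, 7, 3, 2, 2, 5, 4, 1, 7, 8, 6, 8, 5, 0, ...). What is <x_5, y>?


x_5 = e_5 is the standard basis vector with 1 in position 5.
<x_5, y> = y_5 = 2
As n -> infinity, <x_n, y> -> 0, confirming weak convergence of (x_n) to 0.

2


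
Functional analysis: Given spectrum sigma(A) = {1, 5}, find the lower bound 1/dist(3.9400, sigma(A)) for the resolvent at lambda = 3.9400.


dist(3.9400, {1, 5}) = min(|3.9400 - 1|, |3.9400 - 5|)
= min(2.9400, 1.0600) = 1.0600
Resolvent bound = 1/1.0600 = 0.9434

0.9434


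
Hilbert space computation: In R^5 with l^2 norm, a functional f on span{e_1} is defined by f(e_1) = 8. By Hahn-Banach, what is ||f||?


The norm of f is given by ||f|| = sup_{||x||=1} |f(x)|.
On span{e_1}, ||e_1|| = 1, so ||f|| = |f(e_1)| / ||e_1||
= |8| / 1 = 8.0000

8.0000


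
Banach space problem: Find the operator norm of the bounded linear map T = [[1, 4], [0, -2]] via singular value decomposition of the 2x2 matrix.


A^T A = [[1, 4], [4, 20]]
trace(A^T A) = 21, det(A^T A) = 4
discriminant = 21^2 - 4*4 = 425
Largest eigenvalue of A^T A = (trace + sqrt(disc))/2 = 20.8078
||T|| = sqrt(20.8078) = 4.5616

4.5616


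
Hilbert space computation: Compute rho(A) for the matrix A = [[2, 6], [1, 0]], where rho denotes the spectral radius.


For a 2x2 matrix, eigenvalues satisfy lambda^2 - (trace)*lambda + det = 0
trace = 2 + 0 = 2
det = 2*0 - 6*1 = -6
discriminant = 2^2 - 4*(-6) = 28
spectral radius = max |eigenvalue| = 3.6458

3.6458


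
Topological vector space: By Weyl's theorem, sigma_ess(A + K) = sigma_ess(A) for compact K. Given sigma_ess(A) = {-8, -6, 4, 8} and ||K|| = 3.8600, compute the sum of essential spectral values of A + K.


By Weyl's theorem, the essential spectrum is invariant under compact perturbations.
sigma_ess(A + K) = sigma_ess(A) = {-8, -6, 4, 8}
Sum = -8 + -6 + 4 + 8 = -2

-2


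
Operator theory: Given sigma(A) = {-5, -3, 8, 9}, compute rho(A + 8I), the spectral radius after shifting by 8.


Spectrum of A + 8I = {3, 5, 16, 17}
Spectral radius = max |lambda| over the shifted spectrum
= max(3, 5, 16, 17) = 17

17


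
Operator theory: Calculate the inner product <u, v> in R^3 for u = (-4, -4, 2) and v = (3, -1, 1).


Computing the standard inner product <u, v> = sum u_i * v_i
= -4*3 + -4*-1 + 2*1
= -12 + 4 + 2
= -6

-6


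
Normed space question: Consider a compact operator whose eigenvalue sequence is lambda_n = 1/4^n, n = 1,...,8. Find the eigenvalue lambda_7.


The eigenvalue formula gives lambda_7 = 1/4^7
= 1/16384
= 6.1035e-05

6.1035e-05


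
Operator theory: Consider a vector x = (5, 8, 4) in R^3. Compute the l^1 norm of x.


The l^1 norm equals the sum of absolute values of all components.
||x||_1 = 5 + 8 + 4
= 17

17.0000


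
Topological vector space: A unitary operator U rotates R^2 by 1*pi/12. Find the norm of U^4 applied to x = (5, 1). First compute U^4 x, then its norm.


U is a rotation by theta = 1*pi/12
U^4 = rotation by 4*theta = 4*pi/12
cos(4*pi/12) = 0.5000, sin(4*pi/12) = 0.8660
U^4 x = (0.5000 * 5 - 0.8660 * 1, 0.8660 * 5 + 0.5000 * 1)
= (1.6340, 4.8301)
||U^4 x|| = sqrt(1.6340^2 + 4.8301^2) = sqrt(26.0000) = 5.0990

5.0990


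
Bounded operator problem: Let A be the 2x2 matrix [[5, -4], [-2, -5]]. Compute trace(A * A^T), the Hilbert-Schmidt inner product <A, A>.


trace(A * A^T) = sum of squares of all entries
= 5^2 + (-4)^2 + (-2)^2 + (-5)^2
= 25 + 16 + 4 + 25
= 70

70


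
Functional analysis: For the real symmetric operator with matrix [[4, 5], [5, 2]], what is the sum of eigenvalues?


For a self-adjoint (symmetric) matrix, the eigenvalues are real.
The sum of eigenvalues equals the trace of the matrix.
trace = 4 + 2 = 6

6


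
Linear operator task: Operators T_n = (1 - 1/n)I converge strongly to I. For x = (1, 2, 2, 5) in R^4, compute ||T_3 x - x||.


T_3 x - x = (1 - 1/3)x - x = -x/3
||x|| = sqrt(34) = 5.8310
||T_3 x - x|| = ||x||/3 = 5.8310/3 = 1.9437

1.9437


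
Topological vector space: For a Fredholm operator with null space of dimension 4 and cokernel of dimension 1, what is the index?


The Fredholm index is defined as ind(T) = dim(ker T) - dim(coker T)
= 4 - 1
= 3

3


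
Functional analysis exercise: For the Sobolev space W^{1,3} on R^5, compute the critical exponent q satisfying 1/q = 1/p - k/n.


Using the Sobolev embedding formula: 1/q = 1/p - k/n
1/q = 1/3 - 1/5 = 2/15
q = 1/(2/15) = 15/2 = 7.5000

7.5000


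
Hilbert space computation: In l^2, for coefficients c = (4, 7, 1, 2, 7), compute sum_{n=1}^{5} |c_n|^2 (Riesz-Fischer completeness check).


sum |c_n|^2 = 4^2 + 7^2 + 1^2 + 2^2 + 7^2
= 16 + 49 + 1 + 4 + 49
= 119

119


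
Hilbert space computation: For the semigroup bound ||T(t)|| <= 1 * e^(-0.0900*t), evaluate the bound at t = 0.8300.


||T(0.8300)|| <= 1 * exp(-0.0900 * 0.8300)
= 1 * exp(-0.0747)
= 1 * 0.9280
= 0.9280

0.9280


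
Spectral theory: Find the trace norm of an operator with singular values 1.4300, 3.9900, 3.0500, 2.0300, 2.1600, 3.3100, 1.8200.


The nuclear norm is the sum of all singular values.
||T||_1 = 1.4300 + 3.9900 + 3.0500 + 2.0300 + 2.1600 + 3.3100 + 1.8200
= 17.7900

17.7900


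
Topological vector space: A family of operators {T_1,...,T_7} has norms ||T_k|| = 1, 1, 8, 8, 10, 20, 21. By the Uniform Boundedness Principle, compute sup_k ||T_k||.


By the Uniform Boundedness Principle, the supremum of norms is finite.
sup_k ||T_k|| = max(1, 1, 8, 8, 10, 20, 21) = 21

21


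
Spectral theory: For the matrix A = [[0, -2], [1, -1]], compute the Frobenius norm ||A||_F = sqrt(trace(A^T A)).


||A||_F^2 = sum a_ij^2
= 0^2 + (-2)^2 + 1^2 + (-1)^2
= 0 + 4 + 1 + 1 = 6
||A||_F = sqrt(6) = 2.4495

2.4495


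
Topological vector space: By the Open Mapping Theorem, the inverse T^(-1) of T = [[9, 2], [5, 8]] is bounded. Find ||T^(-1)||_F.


det(T) = 9*8 - 2*5 = 62
T^(-1) = (1/62) * [[8, -2], [-5, 9]] = [[0.1290, -0.0323], [-0.0806, 0.1452]]
||T^(-1)||_F^2 = 0.1290^2 + (-0.0323)^2 + (-0.0806)^2 + 0.1452^2 = 0.0453
||T^(-1)||_F = sqrt(0.0453) = 0.2128

0.2128


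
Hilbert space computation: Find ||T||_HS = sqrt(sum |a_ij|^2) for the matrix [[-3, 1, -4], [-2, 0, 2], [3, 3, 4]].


The Hilbert-Schmidt norm is sqrt(sum of squares of all entries).
Sum of squares = (-3)^2 + 1^2 + (-4)^2 + (-2)^2 + 0^2 + 2^2 + 3^2 + 3^2 + 4^2
= 9 + 1 + 16 + 4 + 0 + 4 + 9 + 9 + 16 = 68
||T||_HS = sqrt(68) = 8.2462

8.2462


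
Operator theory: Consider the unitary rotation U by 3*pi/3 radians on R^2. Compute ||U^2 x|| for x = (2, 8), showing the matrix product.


U is a rotation by theta = 3*pi/3
U^2 = rotation by 2*theta = 6*pi/3 = 0*pi/3 (mod 2*pi)
cos(0*pi/3) = 1.0000, sin(0*pi/3) = 0.0000
U^2 x = (1.0000 * 2 - 0.0000 * 8, 0.0000 * 2 + 1.0000 * 8)
= (2.0000, 8.0000)
||U^2 x|| = sqrt(2.0000^2 + 8.0000^2) = sqrt(68.0000) = 8.2462

8.2462


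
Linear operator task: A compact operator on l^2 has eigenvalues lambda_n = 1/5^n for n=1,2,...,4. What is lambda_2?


The eigenvalue formula gives lambda_2 = 1/5^2
= 1/25
= 0.0400

0.0400


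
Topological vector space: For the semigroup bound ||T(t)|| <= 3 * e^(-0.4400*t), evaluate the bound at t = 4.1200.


||T(4.1200)|| <= 3 * exp(-0.4400 * 4.1200)
= 3 * exp(-1.8128)
= 3 * 0.1632
= 0.4896

0.4896


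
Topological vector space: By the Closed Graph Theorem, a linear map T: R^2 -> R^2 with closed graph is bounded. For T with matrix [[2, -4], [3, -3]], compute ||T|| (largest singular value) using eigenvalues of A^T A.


A^T A = [[13, -17], [-17, 25]]
trace(A^T A) = 38, det(A^T A) = 36
discriminant = 38^2 - 4*36 = 1300
Largest eigenvalue of A^T A = (trace + sqrt(disc))/2 = 37.0278
||T|| = sqrt(37.0278) = 6.0850

6.0850


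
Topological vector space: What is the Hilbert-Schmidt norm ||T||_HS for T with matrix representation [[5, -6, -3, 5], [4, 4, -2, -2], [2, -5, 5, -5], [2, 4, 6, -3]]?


The Hilbert-Schmidt norm is sqrt(sum of squares of all entries).
Sum of squares = 5^2 + (-6)^2 + (-3)^2 + 5^2 + 4^2 + 4^2 + (-2)^2 + (-2)^2 + 2^2 + (-5)^2 + 5^2 + (-5)^2 + 2^2 + 4^2 + 6^2 + (-3)^2
= 25 + 36 + 9 + 25 + 16 + 16 + 4 + 4 + 4 + 25 + 25 + 25 + 4 + 16 + 36 + 9 = 279
||T||_HS = sqrt(279) = 16.7033

16.7033


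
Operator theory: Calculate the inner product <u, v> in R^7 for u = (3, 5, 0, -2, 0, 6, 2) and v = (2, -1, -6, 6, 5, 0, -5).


Computing the standard inner product <u, v> = sum u_i * v_i
= 3*2 + 5*-1 + 0*-6 + -2*6 + 0*5 + 6*0 + 2*-5
= 6 + -5 + 0 + -12 + 0 + 0 + -10
= -21

-21


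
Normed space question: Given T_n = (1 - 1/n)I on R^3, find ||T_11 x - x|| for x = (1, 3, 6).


T_11 x - x = (1 - 1/11)x - x = -x/11
||x|| = sqrt(46) = 6.7823
||T_11 x - x|| = ||x||/11 = 6.7823/11 = 0.6166

0.6166


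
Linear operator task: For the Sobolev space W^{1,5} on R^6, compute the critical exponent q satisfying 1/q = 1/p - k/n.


Using the Sobolev embedding formula: 1/q = 1/p - k/n
1/q = 1/5 - 1/6 = 1/30
q = 1/(1/30) = 30

30.0000


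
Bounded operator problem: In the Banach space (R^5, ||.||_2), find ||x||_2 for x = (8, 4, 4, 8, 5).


The l^2 norm = (sum |x_i|^2)^(1/2)
Sum of 2th powers = 64 + 16 + 16 + 64 + 25 = 185
||x||_2 = (185)^(1/2) = 13.6015

13.6015


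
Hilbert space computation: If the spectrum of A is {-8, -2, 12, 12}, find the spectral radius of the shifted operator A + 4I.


Spectrum of A + 4I = {-4, 2, 16, 16}
Spectral radius = max |lambda| over the shifted spectrum
= max(4, 2, 16, 16) = 16

16


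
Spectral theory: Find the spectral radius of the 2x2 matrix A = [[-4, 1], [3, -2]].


For a 2x2 matrix, eigenvalues satisfy lambda^2 - (trace)*lambda + det = 0
trace = -4 + -2 = -6
det = -4*-2 - 1*3 = 5
discriminant = (-6)^2 - 4*(5) = 16
spectral radius = max |eigenvalue| = 5.0000

5.0000


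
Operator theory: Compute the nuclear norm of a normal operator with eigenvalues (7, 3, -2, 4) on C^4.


For a normal operator, singular values equal |eigenvalues|.
Trace norm = sum |lambda_i| = 7 + 3 + 2 + 4
= 16

16


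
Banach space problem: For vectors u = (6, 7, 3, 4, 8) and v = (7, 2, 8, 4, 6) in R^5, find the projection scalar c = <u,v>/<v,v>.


Computing <u,v> = 6*7 + 7*2 + 3*8 + 4*4 + 8*6 = 144
Computing <v,v> = 7^2 + 2^2 + 8^2 + 4^2 + 6^2 = 169
Projection coefficient = 144/169 = 0.8521

0.8521


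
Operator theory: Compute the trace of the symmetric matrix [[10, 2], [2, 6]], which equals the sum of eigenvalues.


For a self-adjoint (symmetric) matrix, the eigenvalues are real.
The sum of eigenvalues equals the trace of the matrix.
trace = 10 + 6 = 16

16


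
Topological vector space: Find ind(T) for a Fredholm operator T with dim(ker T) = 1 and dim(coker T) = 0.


The Fredholm index is defined as ind(T) = dim(ker T) - dim(coker T)
= 1 - 0
= 1

1


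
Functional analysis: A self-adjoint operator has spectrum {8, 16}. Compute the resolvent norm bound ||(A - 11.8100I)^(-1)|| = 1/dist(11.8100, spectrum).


dist(11.8100, {8, 16}) = min(|11.8100 - 8|, |11.8100 - 16|)
= min(3.8100, 4.1900) = 3.8100
Resolvent bound = 1/3.8100 = 0.2625

0.2625


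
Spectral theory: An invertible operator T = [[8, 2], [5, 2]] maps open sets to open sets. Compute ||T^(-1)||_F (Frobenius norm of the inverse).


det(T) = 8*2 - 2*5 = 6
T^(-1) = (1/6) * [[2, -2], [-5, 8]] = [[0.3333, -0.3333], [-0.8333, 1.3333]]
||T^(-1)||_F^2 = 0.3333^2 + (-0.3333)^2 + (-0.8333)^2 + 1.3333^2 = 2.6944
||T^(-1)||_F = sqrt(2.6944) = 1.6415

1.6415


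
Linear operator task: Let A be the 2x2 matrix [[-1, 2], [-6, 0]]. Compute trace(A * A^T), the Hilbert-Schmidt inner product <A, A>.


trace(A * A^T) = sum of squares of all entries
= (-1)^2 + 2^2 + (-6)^2 + 0^2
= 1 + 4 + 36 + 0
= 41

41


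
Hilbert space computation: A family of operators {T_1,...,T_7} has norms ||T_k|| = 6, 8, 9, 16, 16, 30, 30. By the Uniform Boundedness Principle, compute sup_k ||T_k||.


By the Uniform Boundedness Principle, the supremum of norms is finite.
sup_k ||T_k|| = max(6, 8, 9, 16, 16, 30, 30) = 30

30


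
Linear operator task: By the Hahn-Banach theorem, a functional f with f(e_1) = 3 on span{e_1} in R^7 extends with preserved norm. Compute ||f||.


The norm of f is given by ||f|| = sup_{||x||=1} |f(x)|.
On span{e_1}, ||e_1|| = 1, so ||f|| = |f(e_1)| / ||e_1||
= |3| / 1 = 3.0000

3.0000


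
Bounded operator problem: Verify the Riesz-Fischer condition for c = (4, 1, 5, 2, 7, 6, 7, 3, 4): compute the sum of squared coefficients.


sum |c_n|^2 = 4^2 + 1^2 + 5^2 + 2^2 + 7^2 + 6^2 + 7^2 + 3^2 + 4^2
= 16 + 1 + 25 + 4 + 49 + 36 + 49 + 9 + 16
= 205

205


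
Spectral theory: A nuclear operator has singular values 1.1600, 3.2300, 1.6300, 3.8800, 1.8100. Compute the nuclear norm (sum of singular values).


The nuclear norm is the sum of all singular values.
||T||_1 = 1.1600 + 3.2300 + 1.6300 + 3.8800 + 1.8100
= 11.7100

11.7100


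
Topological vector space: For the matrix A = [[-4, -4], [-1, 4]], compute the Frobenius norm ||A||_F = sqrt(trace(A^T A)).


||A||_F^2 = sum a_ij^2
= (-4)^2 + (-4)^2 + (-1)^2 + 4^2
= 16 + 16 + 1 + 16 = 49
||A||_F = sqrt(49) = 7.0000

7.0000


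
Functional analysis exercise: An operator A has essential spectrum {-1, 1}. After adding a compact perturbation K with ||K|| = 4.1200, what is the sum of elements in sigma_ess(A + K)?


By Weyl's theorem, the essential spectrum is invariant under compact perturbations.
sigma_ess(A + K) = sigma_ess(A) = {-1, 1}
Sum = -1 + 1 = 0

0


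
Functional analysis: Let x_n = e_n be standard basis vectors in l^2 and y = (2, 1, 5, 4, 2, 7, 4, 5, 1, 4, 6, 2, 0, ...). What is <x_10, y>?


x_10 = e_10 is the standard basis vector with 1 in position 10.
<x_10, y> = y_10 = 4
As n -> infinity, <x_n, y> -> 0, confirming weak convergence of (x_n) to 0.

4


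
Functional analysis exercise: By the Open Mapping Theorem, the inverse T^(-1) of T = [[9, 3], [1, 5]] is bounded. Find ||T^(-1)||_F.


det(T) = 9*5 - 3*1 = 42
T^(-1) = (1/42) * [[5, -3], [-1, 9]] = [[0.1190, -0.0714], [-0.0238, 0.2143]]
||T^(-1)||_F^2 = 0.1190^2 + (-0.0714)^2 + (-0.0238)^2 + 0.2143^2 = 0.0658
||T^(-1)||_F = sqrt(0.0658) = 0.2564

0.2564


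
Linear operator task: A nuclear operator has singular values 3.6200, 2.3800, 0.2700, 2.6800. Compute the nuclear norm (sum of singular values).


The nuclear norm is the sum of all singular values.
||T||_1 = 3.6200 + 2.3800 + 0.2700 + 2.6800
= 8.9500

8.9500


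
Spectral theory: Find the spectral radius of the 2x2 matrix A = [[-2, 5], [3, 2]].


For a 2x2 matrix, eigenvalues satisfy lambda^2 - (trace)*lambda + det = 0
trace = -2 + 2 = 0
det = -2*2 - 5*3 = -19
discriminant = 0^2 - 4*(-19) = 76
spectral radius = max |eigenvalue| = 4.3589

4.3589


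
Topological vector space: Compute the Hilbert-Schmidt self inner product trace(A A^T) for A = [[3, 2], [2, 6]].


trace(A * A^T) = sum of squares of all entries
= 3^2 + 2^2 + 2^2 + 6^2
= 9 + 4 + 4 + 36
= 53

53


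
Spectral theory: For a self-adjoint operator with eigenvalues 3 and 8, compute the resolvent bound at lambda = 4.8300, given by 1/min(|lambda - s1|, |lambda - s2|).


dist(4.8300, {3, 8}) = min(|4.8300 - 3|, |4.8300 - 8|)
= min(1.8300, 3.1700) = 1.8300
Resolvent bound = 1/1.8300 = 0.5464

0.5464


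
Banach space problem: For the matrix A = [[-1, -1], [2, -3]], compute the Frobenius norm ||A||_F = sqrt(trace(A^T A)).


||A||_F^2 = sum a_ij^2
= (-1)^2 + (-1)^2 + 2^2 + (-3)^2
= 1 + 1 + 4 + 9 = 15
||A||_F = sqrt(15) = 3.8730

3.8730


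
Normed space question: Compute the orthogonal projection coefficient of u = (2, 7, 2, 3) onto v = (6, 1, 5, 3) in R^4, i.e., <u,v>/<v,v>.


Computing <u,v> = 2*6 + 7*1 + 2*5 + 3*3 = 38
Computing <v,v> = 6^2 + 1^2 + 5^2 + 3^2 = 71
Projection coefficient = 38/71 = 0.5352

0.5352


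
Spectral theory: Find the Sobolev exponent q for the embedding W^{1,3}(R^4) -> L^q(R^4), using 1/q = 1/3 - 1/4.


Using the Sobolev embedding formula: 1/q = 1/p - k/n
1/q = 1/3 - 1/4 = 1/12
q = 1/(1/12) = 12

12.0000


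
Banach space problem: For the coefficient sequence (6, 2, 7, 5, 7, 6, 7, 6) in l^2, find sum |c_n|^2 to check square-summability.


sum |c_n|^2 = 6^2 + 2^2 + 7^2 + 5^2 + 7^2 + 6^2 + 7^2 + 6^2
= 36 + 4 + 49 + 25 + 49 + 36 + 49 + 36
= 284

284


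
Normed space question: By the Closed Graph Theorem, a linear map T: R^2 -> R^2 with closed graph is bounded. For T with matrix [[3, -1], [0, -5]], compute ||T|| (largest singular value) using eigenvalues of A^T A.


A^T A = [[9, -3], [-3, 26]]
trace(A^T A) = 35, det(A^T A) = 225
discriminant = 35^2 - 4*225 = 325
Largest eigenvalue of A^T A = (trace + sqrt(disc))/2 = 26.5139
||T|| = sqrt(26.5139) = 5.1492

5.1492


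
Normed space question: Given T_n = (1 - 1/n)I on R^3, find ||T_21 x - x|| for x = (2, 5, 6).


T_21 x - x = (1 - 1/21)x - x = -x/21
||x|| = sqrt(65) = 8.0623
||T_21 x - x|| = ||x||/21 = 8.0623/21 = 0.3839

0.3839


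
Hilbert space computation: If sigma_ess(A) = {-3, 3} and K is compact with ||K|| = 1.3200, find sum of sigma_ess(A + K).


By Weyl's theorem, the essential spectrum is invariant under compact perturbations.
sigma_ess(A + K) = sigma_ess(A) = {-3, 3}
Sum = -3 + 3 = 0

0


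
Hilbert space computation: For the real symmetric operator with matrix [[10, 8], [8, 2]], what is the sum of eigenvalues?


For a self-adjoint (symmetric) matrix, the eigenvalues are real.
The sum of eigenvalues equals the trace of the matrix.
trace = 10 + 2 = 12

12


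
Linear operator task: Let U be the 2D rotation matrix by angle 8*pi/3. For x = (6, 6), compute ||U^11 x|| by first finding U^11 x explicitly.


U is a rotation by theta = 8*pi/3
U^11 = rotation by 11*theta = 88*pi/3 = 4*pi/3 (mod 2*pi)
cos(4*pi/3) = -0.5000, sin(4*pi/3) = -0.8660
U^11 x = (-0.5000 * 6 - -0.8660 * 6, -0.8660 * 6 + -0.5000 * 6)
= (2.1962, -8.1962)
||U^11 x|| = sqrt(2.1962^2 + (-8.1962)^2) = sqrt(72.0000) = 8.4853

8.4853


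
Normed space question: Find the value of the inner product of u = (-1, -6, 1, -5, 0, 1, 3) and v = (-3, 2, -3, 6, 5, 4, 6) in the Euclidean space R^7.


Computing the standard inner product <u, v> = sum u_i * v_i
= -1*-3 + -6*2 + 1*-3 + -5*6 + 0*5 + 1*4 + 3*6
= 3 + -12 + -3 + -30 + 0 + 4 + 18
= -20

-20


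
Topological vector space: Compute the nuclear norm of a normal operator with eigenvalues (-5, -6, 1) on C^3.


For a normal operator, singular values equal |eigenvalues|.
Trace norm = sum |lambda_i| = 5 + 6 + 1
= 12

12


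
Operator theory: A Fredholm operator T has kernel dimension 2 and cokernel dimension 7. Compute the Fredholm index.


The Fredholm index is defined as ind(T) = dim(ker T) - dim(coker T)
= 2 - 7
= -5

-5


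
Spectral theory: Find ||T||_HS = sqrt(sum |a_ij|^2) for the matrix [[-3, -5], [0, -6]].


The Hilbert-Schmidt norm is sqrt(sum of squares of all entries).
Sum of squares = (-3)^2 + (-5)^2 + 0^2 + (-6)^2
= 9 + 25 + 0 + 36 = 70
||T||_HS = sqrt(70) = 8.3666

8.3666


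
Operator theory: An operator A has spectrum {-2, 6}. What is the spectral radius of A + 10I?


Spectrum of A + 10I = {8, 16}
Spectral radius = max |lambda| over the shifted spectrum
= max(8, 16) = 16

16


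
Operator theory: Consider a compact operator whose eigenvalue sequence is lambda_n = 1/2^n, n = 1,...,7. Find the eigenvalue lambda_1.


The eigenvalue formula gives lambda_1 = 1/2^1
= 1/2
= 0.5000

0.5000


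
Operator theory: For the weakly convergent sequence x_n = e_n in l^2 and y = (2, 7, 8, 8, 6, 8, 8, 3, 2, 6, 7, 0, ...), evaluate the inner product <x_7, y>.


x_7 = e_7 is the standard basis vector with 1 in position 7.
<x_7, y> = y_7 = 8
As n -> infinity, <x_n, y> -> 0, confirming weak convergence of (x_n) to 0.

8


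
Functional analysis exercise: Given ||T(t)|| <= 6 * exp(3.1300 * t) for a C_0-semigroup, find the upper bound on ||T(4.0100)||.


||T(4.0100)|| <= 6 * exp(3.1300 * 4.0100)
= 6 * exp(12.5513)
= 6 * 282462.1957
= 1.6948e+06

1.6948e+06


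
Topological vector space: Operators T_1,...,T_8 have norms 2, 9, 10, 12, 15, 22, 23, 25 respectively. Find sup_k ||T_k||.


By the Uniform Boundedness Principle, the supremum of norms is finite.
sup_k ||T_k|| = max(2, 9, 10, 12, 15, 22, 23, 25) = 25

25


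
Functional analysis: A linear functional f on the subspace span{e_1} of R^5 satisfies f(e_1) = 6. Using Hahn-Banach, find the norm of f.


The norm of f is given by ||f|| = sup_{||x||=1} |f(x)|.
On span{e_1}, ||e_1|| = 1, so ||f|| = |f(e_1)| / ||e_1||
= |6| / 1 = 6.0000

6.0000


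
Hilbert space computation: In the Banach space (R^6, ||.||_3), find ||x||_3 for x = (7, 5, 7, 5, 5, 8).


The l^3 norm = (sum |x_i|^3)^(1/3)
Sum of 3th powers = 343 + 125 + 343 + 125 + 125 + 512 = 1573
||x||_3 = (1573)^(1/3) = 11.6299

11.6299


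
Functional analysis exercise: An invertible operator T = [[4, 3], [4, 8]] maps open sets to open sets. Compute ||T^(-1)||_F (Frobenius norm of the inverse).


det(T) = 4*8 - 3*4 = 20
T^(-1) = (1/20) * [[8, -3], [-4, 4]] = [[0.4000, -0.1500], [-0.2000, 0.2000]]
||T^(-1)||_F^2 = 0.4000^2 + (-0.1500)^2 + (-0.2000)^2 + 0.2000^2 = 0.2625
||T^(-1)||_F = sqrt(0.2625) = 0.5123

0.5123


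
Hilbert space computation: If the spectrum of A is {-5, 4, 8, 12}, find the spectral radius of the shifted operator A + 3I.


Spectrum of A + 3I = {-2, 7, 11, 15}
Spectral radius = max |lambda| over the shifted spectrum
= max(2, 7, 11, 15) = 15

15


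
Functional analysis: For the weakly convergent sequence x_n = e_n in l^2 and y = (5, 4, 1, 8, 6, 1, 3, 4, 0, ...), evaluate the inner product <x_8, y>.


x_8 = e_8 is the standard basis vector with 1 in position 8.
<x_8, y> = y_8 = 4
As n -> infinity, <x_n, y> -> 0, confirming weak convergence of (x_n) to 0.

4


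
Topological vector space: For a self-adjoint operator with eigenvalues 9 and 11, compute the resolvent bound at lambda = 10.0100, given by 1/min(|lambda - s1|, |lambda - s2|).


dist(10.0100, {9, 11}) = min(|10.0100 - 9|, |10.0100 - 11|)
= min(1.0100, 0.9900) = 0.9900
Resolvent bound = 1/0.9900 = 1.0101

1.0101
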